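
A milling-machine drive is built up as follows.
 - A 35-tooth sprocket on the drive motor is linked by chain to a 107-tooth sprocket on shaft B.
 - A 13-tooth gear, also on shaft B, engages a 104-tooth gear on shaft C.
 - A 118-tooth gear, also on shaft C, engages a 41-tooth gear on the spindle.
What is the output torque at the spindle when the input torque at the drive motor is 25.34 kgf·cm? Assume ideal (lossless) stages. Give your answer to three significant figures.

chain 107/35 = 3.0571 → τ = 25.34·3.0571 = 77.468 kgf·cm
gear mesh 104/13 = 8 → τ = 77.468·8 = 619.74 kgf·cm
gear mesh 41/118 = 0.34746 → τ = 619.74·0.34746 = 215.33 kgf·cm

215 kgf·cm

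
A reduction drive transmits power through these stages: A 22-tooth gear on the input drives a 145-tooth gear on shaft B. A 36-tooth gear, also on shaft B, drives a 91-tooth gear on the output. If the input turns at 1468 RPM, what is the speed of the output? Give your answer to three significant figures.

88.1 RPM

Gear mesh: ratio = 145/22 = 6.5909, so shaft B turns at 1468 / 6.5909 = 222.73 RPM.
Gear mesh: ratio = 91/36 = 2.5278, so the output turns at 222.73 / 2.5278 = 88.113 RPM.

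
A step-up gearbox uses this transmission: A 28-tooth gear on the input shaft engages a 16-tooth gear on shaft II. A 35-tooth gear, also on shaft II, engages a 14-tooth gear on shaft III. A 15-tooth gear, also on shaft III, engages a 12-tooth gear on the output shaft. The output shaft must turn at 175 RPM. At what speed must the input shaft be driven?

Overall ratio R = 0.57143 × 0.4 × 0.8 = 0.18286.
Required input speed = output speed × R = 175 × 0.18286 = 32 RPM.

32 RPM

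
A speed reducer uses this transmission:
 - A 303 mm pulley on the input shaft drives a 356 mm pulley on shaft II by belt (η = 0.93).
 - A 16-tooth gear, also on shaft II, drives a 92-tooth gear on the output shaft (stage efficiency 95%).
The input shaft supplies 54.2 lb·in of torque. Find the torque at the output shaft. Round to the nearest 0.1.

323.5 lb·in

Belt: ratio = 356/303 = 1.1749; torque at shaft II = 54.2 × 1.1749 × 0.93 = 59.223 lb·in.
Gear mesh: ratio = 92/16 = 5.75; torque at the output shaft = 59.223 × 5.75 × 0.95 = 323.51 lb·in.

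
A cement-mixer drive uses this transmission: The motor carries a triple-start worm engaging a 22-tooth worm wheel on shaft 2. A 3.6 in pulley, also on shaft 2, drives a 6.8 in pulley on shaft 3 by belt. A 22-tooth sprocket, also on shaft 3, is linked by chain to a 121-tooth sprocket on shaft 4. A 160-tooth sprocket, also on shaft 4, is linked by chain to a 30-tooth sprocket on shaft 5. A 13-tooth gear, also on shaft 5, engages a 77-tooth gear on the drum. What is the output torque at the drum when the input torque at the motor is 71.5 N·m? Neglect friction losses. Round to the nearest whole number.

worm 22/3 = 7.3333 → τ = 71.5·7.3333 = 524.33 N·m
belt 6.8/3.6 = 1.8889 → τ = 524.33·1.8889 = 990.41 N·m
chain 121/22 = 5.5 → τ = 990.41·5.5 = 5447.2 N·m
chain 30/160 = 0.1875 → τ = 5447.2·0.1875 = 1021.4 N·m
gear mesh 77/13 = 5.9231 → τ = 1021.4·5.9231 = 6049.6 N·m

6050 N·m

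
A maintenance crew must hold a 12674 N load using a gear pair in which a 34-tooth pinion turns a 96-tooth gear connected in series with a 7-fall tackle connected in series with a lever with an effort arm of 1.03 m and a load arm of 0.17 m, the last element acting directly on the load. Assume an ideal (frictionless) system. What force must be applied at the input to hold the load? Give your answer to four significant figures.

Gear pair MA = 96/34 = 2.8235.
Block-and-tackle MA = number of supporting rope parts = 7.
Lever MA = effort arm / load arm = 1.03/0.17 = 6.0588.
Combined ideal MA = 2.8235 × 7 × 6.0588 = 119.75.
Effort = load / MA = 12674 / 119.75 = 105.84 N.

105.8 N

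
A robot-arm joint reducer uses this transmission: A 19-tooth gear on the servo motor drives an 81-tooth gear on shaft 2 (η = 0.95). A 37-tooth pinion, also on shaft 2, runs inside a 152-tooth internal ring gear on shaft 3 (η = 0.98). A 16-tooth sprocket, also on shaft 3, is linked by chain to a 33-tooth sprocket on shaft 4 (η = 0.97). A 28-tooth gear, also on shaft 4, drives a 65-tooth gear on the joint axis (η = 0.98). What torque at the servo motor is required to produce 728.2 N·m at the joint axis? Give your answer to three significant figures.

9.81 N·m

Overall ratio R = 4.2632 × 4.1081 × 2.0625 × 2.3214 = 83.854; overall efficiency η = 0.95 × 0.98 × 0.97 × 0.98 = 0.8850.
Input torque = output torque / (R × η) = 728.2 / (83.854 × 0.8850) = 9.8125 N·m.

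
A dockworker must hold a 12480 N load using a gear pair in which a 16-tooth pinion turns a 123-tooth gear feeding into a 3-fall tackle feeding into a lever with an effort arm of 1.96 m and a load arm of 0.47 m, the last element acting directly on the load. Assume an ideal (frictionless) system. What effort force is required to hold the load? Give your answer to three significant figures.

Gear pair MA = 123/16 = 7.6875.
Block-and-tackle MA = number of supporting rope parts = 3.
Lever MA = effort arm / load arm = 1.96/0.47 = 4.1702.
Combined ideal MA = 7.6875 × 3 × 4.1702 = 96.176.
Effort = load / MA = 12480 / 96.176 = 129.76 N.

130 N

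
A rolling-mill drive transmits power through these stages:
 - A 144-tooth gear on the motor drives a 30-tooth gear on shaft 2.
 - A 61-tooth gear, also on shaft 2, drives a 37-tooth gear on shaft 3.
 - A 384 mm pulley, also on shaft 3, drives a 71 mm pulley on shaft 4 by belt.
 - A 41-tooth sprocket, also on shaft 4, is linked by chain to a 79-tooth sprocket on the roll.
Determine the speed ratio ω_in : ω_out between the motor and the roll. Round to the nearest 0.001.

Each stage contributes driven/driver: gear mesh 30/144 = 0.20833, gear mesh 37/61 = 0.60656, belt 71/384 = 0.1849, chain 79/41 = 1.9268.
Overall: 0.20833 × 0.60656 × 0.1849 × 1.9268 = 0.04502.

0.045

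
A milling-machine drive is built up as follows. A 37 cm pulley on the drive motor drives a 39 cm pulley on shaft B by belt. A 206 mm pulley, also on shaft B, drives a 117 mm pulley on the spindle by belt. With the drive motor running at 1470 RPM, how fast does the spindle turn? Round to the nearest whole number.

the drive motor → shaft B (belt, 39/37): 1470 ÷ 1.0541 = 1394.6 RPM
shaft B → the spindle (belt, 117/206): 1394.6 ÷ 0.56796 = 2455.5 RPM

2455 RPM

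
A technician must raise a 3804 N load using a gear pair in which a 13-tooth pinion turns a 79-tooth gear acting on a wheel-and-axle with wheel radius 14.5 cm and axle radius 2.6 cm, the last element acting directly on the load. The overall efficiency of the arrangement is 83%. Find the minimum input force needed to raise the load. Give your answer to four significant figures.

Gear pair MA = 79/13 = 6.0769.
Wheel-and-axle MA = R/r = 14.5/2.6 = 5.5769.
Combined ideal MA = 6.0769 × 5.5769 = 33.891.
Actual MA = 33.891 × 0.83 = 28.129.
Effort = load / actual MA = 3804 / 28.129 = 135.23 N.

135.2 N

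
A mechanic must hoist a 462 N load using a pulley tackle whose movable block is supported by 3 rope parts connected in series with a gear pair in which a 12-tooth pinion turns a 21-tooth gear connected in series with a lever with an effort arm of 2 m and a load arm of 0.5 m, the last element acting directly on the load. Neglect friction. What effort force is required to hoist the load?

Block-and-tackle MA = number of supporting rope parts = 3.
Gear pair MA = 21/12 = 1.75.
Lever MA = effort arm / load arm = 2/0.5 = 4.
Combined ideal MA = 3 × 1.75 × 4 = 21.
Effort = load / MA = 462 / 21 = 22 N.

22 N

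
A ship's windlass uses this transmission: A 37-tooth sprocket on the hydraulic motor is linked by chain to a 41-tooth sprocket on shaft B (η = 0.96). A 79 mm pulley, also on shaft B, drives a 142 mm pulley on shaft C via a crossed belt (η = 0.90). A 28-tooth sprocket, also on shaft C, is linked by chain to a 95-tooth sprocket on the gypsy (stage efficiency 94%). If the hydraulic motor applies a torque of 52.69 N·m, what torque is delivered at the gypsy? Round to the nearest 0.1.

chain 41/37 = 1.1081 → τ = 52.69·1.1081·0.96 = 56.051 N·m
belt 142/79 = 1.7975 → τ = 56.051·1.7975·0.90 = 90.675 N·m
chain 95/28 = 3.3929 → τ = 90.675·3.3929·0.94 = 289.19 N·m

289.2 N·m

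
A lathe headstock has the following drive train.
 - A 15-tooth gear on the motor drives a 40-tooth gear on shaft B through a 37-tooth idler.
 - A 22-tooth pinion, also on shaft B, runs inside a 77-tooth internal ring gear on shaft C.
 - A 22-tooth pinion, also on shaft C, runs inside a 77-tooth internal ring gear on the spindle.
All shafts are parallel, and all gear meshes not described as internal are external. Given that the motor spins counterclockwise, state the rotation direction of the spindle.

the motor → shaft B: driver → idler → driven is 2 external meshes, 2 reversals → CCW.
shaft B → shaft C: internal mesh, same direction → CCW.
shaft C → the spindle: internal mesh, same direction → CCW.
2 reversals in total — an even number — so the spindle turns the same way as the motor.

counterclockwise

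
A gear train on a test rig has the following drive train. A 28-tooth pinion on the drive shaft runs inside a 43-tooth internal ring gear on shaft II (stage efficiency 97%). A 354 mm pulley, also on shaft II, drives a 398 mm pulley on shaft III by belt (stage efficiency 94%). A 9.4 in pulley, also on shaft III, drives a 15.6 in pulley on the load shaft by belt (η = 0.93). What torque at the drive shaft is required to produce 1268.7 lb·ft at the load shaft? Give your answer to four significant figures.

Overall ratio R = 1.5357 × 1.1243 × 1.6596 = 2.8654; overall efficiency η = 0.97 × 0.94 × 0.93 = 0.8480.
Input torque = output torque / (R × η) = 1268.7 / (2.8654 × 0.8480) = 522.14 lb·ft.

522.1 lb·ft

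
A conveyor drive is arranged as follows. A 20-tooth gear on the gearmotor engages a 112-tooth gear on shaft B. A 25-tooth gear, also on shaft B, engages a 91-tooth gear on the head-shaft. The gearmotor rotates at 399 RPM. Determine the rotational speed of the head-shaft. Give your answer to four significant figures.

19.57 RPM

the gearmotor → shaft B (gear mesh, 112/20): 399 ÷ 5.6 = 71.25 RPM
shaft B → the head-shaft (gear mesh, 91/25): 71.25 ÷ 3.64 = 19.574 RPM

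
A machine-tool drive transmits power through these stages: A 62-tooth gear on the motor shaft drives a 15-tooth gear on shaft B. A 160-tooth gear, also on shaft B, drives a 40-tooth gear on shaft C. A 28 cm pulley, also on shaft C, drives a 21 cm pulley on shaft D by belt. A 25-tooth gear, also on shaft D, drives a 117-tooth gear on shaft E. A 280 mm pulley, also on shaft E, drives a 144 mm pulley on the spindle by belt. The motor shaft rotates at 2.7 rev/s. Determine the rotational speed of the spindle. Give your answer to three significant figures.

gear mesh 15/62 = 0.24194 → 2.7/0.24194 = 11.16 rev/s
gear mesh 40/160 = 0.25 → 11.16/0.25 = 44.64 rev/s
belt 21/28 = 0.75 → 44.64/0.75 = 59.52 rev/s
gear mesh 117/25 = 4.68 → 59.52/4.68 = 12.718 rev/s
belt 144/280 = 0.51429 → 12.718/0.51429 = 24.729 rev/s

24.7 rev/s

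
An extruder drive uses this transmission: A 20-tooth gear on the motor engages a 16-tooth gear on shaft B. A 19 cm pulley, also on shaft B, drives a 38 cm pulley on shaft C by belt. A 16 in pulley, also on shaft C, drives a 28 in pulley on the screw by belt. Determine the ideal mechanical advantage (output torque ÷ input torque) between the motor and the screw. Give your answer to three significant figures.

2.80

Each stage contributes driven/driver: gear mesh 16/20 = 0.8, belt 38/19 = 2, belt 28/16 = 1.75.
Overall: 0.8 × 2 × 1.75 = 2.8.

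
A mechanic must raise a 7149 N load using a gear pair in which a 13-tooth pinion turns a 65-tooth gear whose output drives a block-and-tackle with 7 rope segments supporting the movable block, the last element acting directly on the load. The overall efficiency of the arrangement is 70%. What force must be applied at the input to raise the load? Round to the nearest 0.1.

Gear pair MA = 65/13 = 5.
Block-and-tackle MA = number of supporting rope parts = 7.
Combined ideal MA = 5 × 7 = 35.
Actual MA = 35 × 0.70 = 24.5.
Effort = load / actual MA = 7149 / 24.5 = 291.8 N.

291.8 N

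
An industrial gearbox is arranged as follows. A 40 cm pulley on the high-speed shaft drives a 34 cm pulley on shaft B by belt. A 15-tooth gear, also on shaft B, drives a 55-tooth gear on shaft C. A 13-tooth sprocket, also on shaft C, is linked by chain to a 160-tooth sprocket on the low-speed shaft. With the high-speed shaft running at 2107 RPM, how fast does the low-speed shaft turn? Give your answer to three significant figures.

Belt: ratio = 34/40 = 0.85, so shaft B turns at 2107 / 0.85 = 2478.8 RPM.
Gear mesh: ratio = 55/15 = 3.6667, so shaft C turns at 2478.8 / 3.6667 = 676.04 RPM.
Chain: ratio = 160/13 = 12.308, so the low-speed shaft turns at 676.04 / 12.308 = 54.928 RPM.

54.9 RPM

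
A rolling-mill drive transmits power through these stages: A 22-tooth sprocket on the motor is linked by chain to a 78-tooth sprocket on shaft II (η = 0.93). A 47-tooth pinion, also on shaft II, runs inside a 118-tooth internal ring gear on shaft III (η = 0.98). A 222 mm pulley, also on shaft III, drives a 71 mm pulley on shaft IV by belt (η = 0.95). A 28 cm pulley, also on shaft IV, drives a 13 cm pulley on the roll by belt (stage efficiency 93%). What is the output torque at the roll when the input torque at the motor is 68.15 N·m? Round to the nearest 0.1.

72.5 N·m

chain 78/22 = 3.5455 → τ = 68.15·3.5455·0.93 = 224.71 N·m
internal gear 118/47 = 2.5106 → τ = 224.71·2.5106·0.98 = 552.88 N·m
belt 71/222 = 0.31982 → τ = 552.88·0.31982·0.95 = 167.98 N·m
belt 13/28 = 0.46429 → τ = 167.98·0.46429·0.93 = 72.532 N·m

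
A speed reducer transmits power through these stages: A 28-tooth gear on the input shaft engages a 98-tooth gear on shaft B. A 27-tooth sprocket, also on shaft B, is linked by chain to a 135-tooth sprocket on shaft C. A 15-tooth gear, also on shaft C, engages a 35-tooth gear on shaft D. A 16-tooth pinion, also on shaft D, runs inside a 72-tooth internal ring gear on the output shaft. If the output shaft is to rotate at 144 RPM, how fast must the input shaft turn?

Overall ratio R = 3.5 × 5 × 2.3333 × 4.5 = 183.75.
Required input speed = output speed × R = 144 × 183.75 = 26460 RPM.

26460 RPM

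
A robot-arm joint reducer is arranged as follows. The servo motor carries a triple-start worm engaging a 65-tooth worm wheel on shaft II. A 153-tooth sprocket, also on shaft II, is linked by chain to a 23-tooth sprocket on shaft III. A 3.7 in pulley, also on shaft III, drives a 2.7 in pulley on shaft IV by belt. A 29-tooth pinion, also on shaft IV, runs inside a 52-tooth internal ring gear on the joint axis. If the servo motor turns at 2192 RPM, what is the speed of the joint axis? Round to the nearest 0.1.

the servo motor → shaft II (worm, 65/3): 2192 ÷ 21.667 = 101.17 RPM
shaft II → shaft III (chain, 23/153): 101.17 ÷ 0.15033 = 673 RPM
shaft III → shaft IV (belt, 2.7/3.7): 673 ÷ 0.72973 = 922.25 RPM
shaft IV → the joint axis (internal gear, 52/29): 922.25 ÷ 1.7931 = 514.33 RPM

514.3 RPM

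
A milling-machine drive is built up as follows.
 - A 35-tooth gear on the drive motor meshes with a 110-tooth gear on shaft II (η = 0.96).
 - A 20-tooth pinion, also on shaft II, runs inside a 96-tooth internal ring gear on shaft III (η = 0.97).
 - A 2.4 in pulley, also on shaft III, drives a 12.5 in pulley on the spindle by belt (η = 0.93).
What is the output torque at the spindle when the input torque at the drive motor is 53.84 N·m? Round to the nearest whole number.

After the gear mesh (110/35): 53.84 × 3.1429 × 0.96 = 162.44 N·m
After the internal gear (96/20): 162.44 × 4.8 × 0.97 = 756.33 N·m
After the belt (12.5/2.4): 756.33 × 5.2083 × 0.93 = 3663.5 N·m

3663 N·m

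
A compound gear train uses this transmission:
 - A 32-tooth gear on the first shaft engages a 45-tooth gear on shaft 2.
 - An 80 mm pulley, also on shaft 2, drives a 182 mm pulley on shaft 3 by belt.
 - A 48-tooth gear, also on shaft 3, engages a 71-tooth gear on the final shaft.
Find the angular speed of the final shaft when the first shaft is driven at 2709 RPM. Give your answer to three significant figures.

572 RPM

the first shaft → shaft 2 (gear mesh, 45/32): 2709 ÷ 1.4062 = 1926.4 RPM
shaft 2 → shaft 3 (belt, 182/80): 1926.4 ÷ 2.275 = 846.77 RPM
shaft 3 → the final shaft (gear mesh, 71/48): 846.77 ÷ 1.4792 = 572.46 RPM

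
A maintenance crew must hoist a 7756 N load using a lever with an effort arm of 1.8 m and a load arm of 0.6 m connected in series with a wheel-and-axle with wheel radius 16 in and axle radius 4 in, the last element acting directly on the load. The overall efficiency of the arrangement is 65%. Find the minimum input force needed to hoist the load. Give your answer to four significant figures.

994.4 N

Lever MA = effort arm / load arm = 1.8/0.6 = 3.
Wheel-and-axle MA = R/r = 16/4 = 4.
Combined ideal MA = 3 × 4 = 12.
Actual MA = 12 × 0.65 = 7.8.
Effort = load / actual MA = 7756 / 7.8 = 994.36 N.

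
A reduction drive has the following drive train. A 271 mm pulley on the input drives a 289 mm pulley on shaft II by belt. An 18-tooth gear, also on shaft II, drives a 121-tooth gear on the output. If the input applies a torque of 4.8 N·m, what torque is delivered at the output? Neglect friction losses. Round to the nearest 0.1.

After the belt (289/271): 4.8 × 1.0664 = 5.1188 N·m
After the gear mesh (121/18): 5.1188 × 6.7222 = 34.41 N·m

34.4 N·m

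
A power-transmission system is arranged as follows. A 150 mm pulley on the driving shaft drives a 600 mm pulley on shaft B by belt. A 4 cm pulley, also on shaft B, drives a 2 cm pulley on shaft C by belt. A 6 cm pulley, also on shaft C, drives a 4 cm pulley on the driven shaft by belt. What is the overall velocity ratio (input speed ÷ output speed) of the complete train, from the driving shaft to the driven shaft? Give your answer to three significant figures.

Each stage contributes driven/driver: belt 600/150 = 4, belt 2/4 = 0.5, belt 4/6 = 0.66667.
Overall: 4 × 0.5 × 0.66667 = 1.3333.

1.33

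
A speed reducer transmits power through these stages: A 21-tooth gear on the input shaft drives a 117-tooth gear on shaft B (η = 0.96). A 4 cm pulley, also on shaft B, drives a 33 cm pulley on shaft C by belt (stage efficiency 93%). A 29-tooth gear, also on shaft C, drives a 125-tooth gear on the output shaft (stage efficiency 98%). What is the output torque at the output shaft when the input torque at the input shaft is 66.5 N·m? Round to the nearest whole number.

gear mesh 117/21 = 5.5714 → τ = 66.5·5.5714·0.96 = 355.68 N·m
belt 33/4 = 8.25 → τ = 355.68·8.25·0.93 = 2729 N·m
gear mesh 125/29 = 4.3103 → τ = 2729·4.3103·0.98 = 11527 N·m

11527 N·m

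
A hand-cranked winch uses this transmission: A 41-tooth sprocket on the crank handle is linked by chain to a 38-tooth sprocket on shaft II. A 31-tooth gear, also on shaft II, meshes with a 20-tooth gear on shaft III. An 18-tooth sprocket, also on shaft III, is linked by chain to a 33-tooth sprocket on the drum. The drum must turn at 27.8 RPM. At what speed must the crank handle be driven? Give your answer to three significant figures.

Overall ratio R = 0.92683 × 0.64516 × 1.8333 = 1.0962.
Required input speed = output speed × R = 27.8 × 1.0962 = 30.476 RPM.

30.5 RPM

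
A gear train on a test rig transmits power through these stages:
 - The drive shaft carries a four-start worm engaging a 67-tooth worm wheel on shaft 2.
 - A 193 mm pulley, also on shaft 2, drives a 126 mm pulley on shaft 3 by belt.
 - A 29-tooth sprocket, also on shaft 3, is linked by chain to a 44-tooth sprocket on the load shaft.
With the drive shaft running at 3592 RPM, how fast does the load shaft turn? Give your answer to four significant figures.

216.5 RPM

worm 67/4 = 16.75 → 3592/16.75 = 214.45 RPM
belt 126/193 = 0.65285 → 214.45/0.65285 = 328.48 RPM
chain 44/29 = 1.5172 → 328.48/1.5172 = 216.5 RPM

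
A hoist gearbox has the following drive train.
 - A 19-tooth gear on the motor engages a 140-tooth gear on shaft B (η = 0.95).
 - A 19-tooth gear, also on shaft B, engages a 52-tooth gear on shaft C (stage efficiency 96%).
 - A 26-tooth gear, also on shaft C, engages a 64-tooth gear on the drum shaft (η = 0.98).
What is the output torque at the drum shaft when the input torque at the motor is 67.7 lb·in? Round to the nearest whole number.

3004 lb·in

Gear mesh: ratio = 140/19 = 7.3684; torque at shaft B = 67.7 × 7.3684 × 0.95 = 473.9 lb·in.
Gear mesh: ratio = 52/19 = 2.7368; torque at shaft C = 473.9 × 2.7368 × 0.96 = 1245.1 lb·in.
Gear mesh: ratio = 64/26 = 2.4615; torque at the drum shaft = 1245.1 × 2.4615 × 0.98 = 3003.6 lb·in.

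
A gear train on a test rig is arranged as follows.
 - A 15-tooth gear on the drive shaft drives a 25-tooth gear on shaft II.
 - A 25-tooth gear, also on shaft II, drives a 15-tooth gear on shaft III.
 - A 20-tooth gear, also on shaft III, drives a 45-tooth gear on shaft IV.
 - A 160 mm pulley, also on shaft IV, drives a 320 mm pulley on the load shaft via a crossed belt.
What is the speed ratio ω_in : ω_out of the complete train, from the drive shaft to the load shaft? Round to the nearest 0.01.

4.50

Each stage contributes driven/driver: gear mesh 25/15 = 1.6667, gear mesh 15/25 = 0.6, gear mesh 45/20 = 2.25, belt 320/160 = 2.
Overall: 1.6667 × 0.6 × 2.25 × 2 = 4.5.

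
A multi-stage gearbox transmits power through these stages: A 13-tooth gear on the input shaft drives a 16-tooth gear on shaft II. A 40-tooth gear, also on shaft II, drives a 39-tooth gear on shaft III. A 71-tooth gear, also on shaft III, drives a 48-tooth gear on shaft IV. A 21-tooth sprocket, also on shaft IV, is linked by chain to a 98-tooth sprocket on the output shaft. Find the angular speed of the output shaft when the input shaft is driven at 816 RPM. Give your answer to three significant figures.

216 RPM

the input shaft → shaft II (gear mesh, 16/13): 816 ÷ 1.2308 = 663 RPM
shaft II → shaft III (gear mesh, 39/40): 663 ÷ 0.975 = 680 RPM
shaft III → shaft IV (gear mesh, 48/71): 680 ÷ 0.67606 = 1005.8 RPM
shaft IV → the output shaft (chain, 98/21): 1005.8 ÷ 4.6667 = 215.54 RPM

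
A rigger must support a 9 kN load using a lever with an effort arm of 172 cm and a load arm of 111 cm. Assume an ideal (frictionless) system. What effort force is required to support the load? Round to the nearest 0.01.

5.81 kN

Lever MA = effort arm / load arm = 172/111 = 1.5495.
Effort = load / MA = 9 / 1.5495 = 5.8081 kN.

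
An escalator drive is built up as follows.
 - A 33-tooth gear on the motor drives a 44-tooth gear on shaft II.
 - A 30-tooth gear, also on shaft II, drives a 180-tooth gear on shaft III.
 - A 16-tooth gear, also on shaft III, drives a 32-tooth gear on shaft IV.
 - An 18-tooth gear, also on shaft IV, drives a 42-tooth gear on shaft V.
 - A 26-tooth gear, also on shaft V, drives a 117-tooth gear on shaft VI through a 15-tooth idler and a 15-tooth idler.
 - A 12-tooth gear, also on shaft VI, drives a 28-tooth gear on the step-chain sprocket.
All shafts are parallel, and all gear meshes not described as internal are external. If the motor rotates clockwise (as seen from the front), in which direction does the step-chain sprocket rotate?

the motor → shaft II: external mesh, 1 reversal → CCW.
shaft II → shaft III: external mesh, 1 reversal → CW.
shaft III → shaft IV: external mesh, 1 reversal → CCW.
shaft IV → shaft V: external mesh, 1 reversal → CW.
shaft V → shaft VI: driver → idler → idler → driven is 3 external meshes, 3 reversals → CCW.
shaft VI → the step-chain sprocket: external mesh, 1 reversal → CW.
8 reversals in total — an even number — so the step-chain sprocket turns the same way as the motor.

clockwise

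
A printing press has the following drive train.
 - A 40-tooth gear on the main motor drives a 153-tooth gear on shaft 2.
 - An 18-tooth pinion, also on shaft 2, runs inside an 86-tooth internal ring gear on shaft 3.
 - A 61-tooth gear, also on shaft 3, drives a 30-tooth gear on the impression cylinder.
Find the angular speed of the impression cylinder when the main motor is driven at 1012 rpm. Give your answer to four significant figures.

112.6 rpm

Gear mesh: ratio = 153/40 = 3.825, so shaft 2 turns at 1012 / 3.825 = 264.58 rpm.
Internal gear: ratio = 86/18 = 4.7778, so shaft 3 turns at 264.58 / 4.7778 = 55.376 rpm.
Gear mesh: ratio = 30/61 = 0.4918, so the impression cylinder turns at 55.376 / 0.4918 = 112.6 rpm.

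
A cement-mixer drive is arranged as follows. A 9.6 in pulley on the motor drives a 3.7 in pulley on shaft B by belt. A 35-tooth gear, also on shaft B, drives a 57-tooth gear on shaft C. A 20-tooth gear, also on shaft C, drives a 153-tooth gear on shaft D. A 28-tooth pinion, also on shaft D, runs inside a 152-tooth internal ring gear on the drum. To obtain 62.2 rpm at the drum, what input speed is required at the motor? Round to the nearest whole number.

1621 rpm

Overall ratio R = 0.38542 × 1.6286 × 7.65 × 5.4286 = 26.067.
Required input speed = output speed × R = 62.2 × 26.067 = 1621.3 rpm.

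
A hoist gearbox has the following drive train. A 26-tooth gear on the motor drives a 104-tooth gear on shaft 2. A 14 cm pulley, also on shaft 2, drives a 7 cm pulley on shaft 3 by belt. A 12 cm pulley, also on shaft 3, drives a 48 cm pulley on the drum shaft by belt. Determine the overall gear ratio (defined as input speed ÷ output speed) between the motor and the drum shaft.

Each stage contributes driven/driver: gear mesh 104/26 = 4, belt 7/14 = 0.5, belt 48/12 = 4.
Overall: 4 × 0.5 × 4 = 8.

8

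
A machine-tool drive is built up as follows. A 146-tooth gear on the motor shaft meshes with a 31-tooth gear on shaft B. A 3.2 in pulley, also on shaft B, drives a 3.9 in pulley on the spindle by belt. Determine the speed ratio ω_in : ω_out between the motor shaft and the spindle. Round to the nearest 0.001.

Each stage contributes driven/driver: gear mesh 31/146 = 0.21233, belt 3.9/3.2 = 1.2188.
Overall: 0.21233 × 1.2188 = 0.25878.

0.259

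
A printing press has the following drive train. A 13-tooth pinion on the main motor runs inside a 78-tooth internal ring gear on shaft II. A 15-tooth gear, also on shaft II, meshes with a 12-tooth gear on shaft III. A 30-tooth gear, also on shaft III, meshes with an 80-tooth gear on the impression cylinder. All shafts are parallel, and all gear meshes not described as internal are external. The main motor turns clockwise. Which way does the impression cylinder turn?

the main motor → shaft II: internal mesh, same direction → CW.
shaft II → shaft III: external mesh, 1 reversal → CCW.
shaft III → the impression cylinder: external mesh, 1 reversal → CW.
2 reversals in total — an even number — so the impression cylinder turns the same way as the main motor.

clockwise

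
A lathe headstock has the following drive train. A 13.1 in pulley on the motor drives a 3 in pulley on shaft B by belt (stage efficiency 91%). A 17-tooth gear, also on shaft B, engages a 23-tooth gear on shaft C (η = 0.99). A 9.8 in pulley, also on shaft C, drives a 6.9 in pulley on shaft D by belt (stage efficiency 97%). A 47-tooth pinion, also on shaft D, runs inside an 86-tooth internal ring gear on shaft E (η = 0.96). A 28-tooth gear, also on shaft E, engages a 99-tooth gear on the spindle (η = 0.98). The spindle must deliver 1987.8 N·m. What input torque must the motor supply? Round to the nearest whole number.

Overall ratio R = 0.22901 × 1.3529 × 0.70408 × 1.8298 × 3.5357 = 1.4113; overall efficiency η = 0.91 × 0.99 × 0.97 × 0.96 × 0.98 = 0.8221.
Input torque = output torque / (R × η) = 1987.8 / (1.4113 × 0.8221) = 1713.2 N·m.

1713 N·m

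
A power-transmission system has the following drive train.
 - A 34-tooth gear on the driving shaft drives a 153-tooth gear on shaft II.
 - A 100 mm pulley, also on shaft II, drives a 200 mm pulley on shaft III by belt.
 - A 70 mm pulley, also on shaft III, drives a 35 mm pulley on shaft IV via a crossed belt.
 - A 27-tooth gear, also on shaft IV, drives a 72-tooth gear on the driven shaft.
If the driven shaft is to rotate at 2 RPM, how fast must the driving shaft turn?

Overall ratio R = 4.5 × 2 × 0.5 × 2.6667 = 12.
Required input speed = output speed × R = 2 × 12 = 24 RPM.

24 RPM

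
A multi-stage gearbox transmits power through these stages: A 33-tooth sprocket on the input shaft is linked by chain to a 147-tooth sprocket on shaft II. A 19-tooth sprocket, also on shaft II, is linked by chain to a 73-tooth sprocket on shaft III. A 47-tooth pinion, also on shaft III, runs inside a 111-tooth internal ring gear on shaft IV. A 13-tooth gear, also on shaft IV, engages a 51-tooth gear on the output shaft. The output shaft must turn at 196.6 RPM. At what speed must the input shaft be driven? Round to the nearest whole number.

Overall ratio R = 4.4545 × 3.8421 × 2.3617 × 3.9231 = 158.57.
Required input speed = output speed × R = 196.6 × 158.57 = 31175 RPM.

31175 RPM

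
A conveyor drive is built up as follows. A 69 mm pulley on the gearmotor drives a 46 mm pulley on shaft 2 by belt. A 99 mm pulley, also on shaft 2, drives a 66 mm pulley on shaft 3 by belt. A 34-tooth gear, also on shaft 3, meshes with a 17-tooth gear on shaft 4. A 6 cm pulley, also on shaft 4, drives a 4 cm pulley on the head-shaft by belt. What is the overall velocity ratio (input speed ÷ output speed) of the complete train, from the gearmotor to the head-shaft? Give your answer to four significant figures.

Each stage contributes driven/driver: belt 46/69 = 0.66667, belt 66/99 = 0.66667, gear mesh 17/34 = 0.5, belt 4/6 = 0.66667.
Overall: 0.66667 × 0.66667 × 0.5 × 0.66667 = 0.14815.

0.1481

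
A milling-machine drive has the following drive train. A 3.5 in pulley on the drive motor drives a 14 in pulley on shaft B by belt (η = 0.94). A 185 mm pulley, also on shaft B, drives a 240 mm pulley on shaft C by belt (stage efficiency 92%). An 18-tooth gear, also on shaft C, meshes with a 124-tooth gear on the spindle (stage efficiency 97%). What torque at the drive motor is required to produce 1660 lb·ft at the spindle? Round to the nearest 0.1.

55.4 lb·ft

Overall ratio R = 4 × 1.2973 × 6.8889 = 35.748; overall efficiency η = 0.94 × 0.92 × 0.97 = 0.8389.
Input torque = output torque / (R × η) = 1660 / (35.748 × 0.8389) = 55.357 lb·ft.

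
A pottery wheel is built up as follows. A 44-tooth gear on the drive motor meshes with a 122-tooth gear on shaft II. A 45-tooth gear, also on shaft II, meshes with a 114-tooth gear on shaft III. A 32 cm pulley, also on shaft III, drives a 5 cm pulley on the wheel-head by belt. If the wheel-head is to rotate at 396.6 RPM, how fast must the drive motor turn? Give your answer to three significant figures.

435 RPM

Overall ratio R = 2.7727 × 2.5333 × 0.15625 = 1.0975.
Required input speed = output speed × R = 396.6 × 1.0975 = 435.28 RPM.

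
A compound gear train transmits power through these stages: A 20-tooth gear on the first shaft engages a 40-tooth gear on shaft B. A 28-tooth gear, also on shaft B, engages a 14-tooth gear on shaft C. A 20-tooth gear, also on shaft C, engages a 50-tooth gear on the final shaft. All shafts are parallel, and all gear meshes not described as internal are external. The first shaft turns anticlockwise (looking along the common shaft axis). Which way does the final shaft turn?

the first shaft → shaft B: external mesh, 1 reversal → CW.
shaft B → shaft C: external mesh, 1 reversal → CCW.
shaft C → the final shaft: external mesh, 1 reversal → CW.
3 reversals in total — an odd number — so the final shaft turns opposite to the first shaft.

clockwise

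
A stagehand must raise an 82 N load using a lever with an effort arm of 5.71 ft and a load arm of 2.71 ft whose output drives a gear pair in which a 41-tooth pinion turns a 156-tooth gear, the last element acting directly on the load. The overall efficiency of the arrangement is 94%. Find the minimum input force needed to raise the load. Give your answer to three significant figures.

10.9 N

Lever MA = effort arm / load arm = 5.71/2.71 = 2.107.
Gear pair MA = 156/41 = 3.8049.
Combined ideal MA = 2.107 × 3.8049 = 8.0169.
Actual MA = 8.0169 × 0.94 = 7.5359.
Effort = load / actual MA = 82 / 7.5359 = 10.881 N.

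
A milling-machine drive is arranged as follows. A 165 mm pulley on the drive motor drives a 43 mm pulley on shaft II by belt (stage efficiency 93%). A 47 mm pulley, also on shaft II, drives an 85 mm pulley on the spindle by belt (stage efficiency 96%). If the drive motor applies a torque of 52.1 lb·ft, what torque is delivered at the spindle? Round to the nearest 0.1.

After the belt (43/165): 52.1 × 0.26061 × 0.93 = 12.627 lb·ft
After the belt (85/47): 12.627 × 1.8085 × 0.96 = 21.923 lb·ft

21.9 lb·ft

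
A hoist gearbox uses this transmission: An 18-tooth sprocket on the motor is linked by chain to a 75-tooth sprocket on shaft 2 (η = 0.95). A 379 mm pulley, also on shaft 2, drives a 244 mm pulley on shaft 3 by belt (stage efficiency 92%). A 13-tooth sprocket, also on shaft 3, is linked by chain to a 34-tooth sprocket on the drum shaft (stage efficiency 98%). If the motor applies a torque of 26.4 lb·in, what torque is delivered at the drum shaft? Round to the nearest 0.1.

158.6 lb·in

chain 75/18 = 4.1667 → τ = 26.4·4.1667·0.95 = 104.5 lb·in
belt 244/379 = 0.6438 → τ = 104.5·0.6438·0.92 = 61.895 lb·in
chain 34/13 = 2.6154 → τ = 61.895·2.6154·0.98 = 158.64 lb·in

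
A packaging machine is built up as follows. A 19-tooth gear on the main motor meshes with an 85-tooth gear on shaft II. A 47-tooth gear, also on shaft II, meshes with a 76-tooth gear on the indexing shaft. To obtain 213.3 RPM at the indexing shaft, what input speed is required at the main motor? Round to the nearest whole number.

Overall ratio R = 4.4737 × 1.617 = 7.234.
Required input speed = output speed × R = 213.3 × 7.234 = 1543 RPM.

1543 RPM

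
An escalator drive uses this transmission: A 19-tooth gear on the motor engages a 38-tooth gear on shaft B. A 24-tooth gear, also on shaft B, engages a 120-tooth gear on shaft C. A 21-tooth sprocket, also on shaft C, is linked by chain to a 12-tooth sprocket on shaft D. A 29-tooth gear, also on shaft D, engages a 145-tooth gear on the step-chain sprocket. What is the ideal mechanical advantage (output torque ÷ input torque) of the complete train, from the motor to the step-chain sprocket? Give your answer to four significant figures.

Each stage contributes driven/driver: gear mesh 38/19 = 2, gear mesh 120/24 = 5, chain 12/21 = 0.57143, gear mesh 145/29 = 5.
Overall: 2 × 5 × 0.57143 × 5 = 28.571.

28.57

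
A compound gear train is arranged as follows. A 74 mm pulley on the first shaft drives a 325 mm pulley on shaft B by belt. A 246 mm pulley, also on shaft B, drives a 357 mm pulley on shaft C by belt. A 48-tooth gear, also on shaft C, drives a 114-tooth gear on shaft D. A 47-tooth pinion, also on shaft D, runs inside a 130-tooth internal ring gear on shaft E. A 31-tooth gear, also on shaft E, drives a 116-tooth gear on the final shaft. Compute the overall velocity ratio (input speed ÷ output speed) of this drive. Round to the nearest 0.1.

156.7

Each stage contributes driven/driver: belt 325/74 = 4.3919, belt 357/246 = 1.4512, gear mesh 114/48 = 2.375, internal gear 130/47 = 2.766, gear mesh 116/31 = 3.7419.
Overall: 4.3919 × 1.4512 × 2.375 × 2.766 × 3.7419 = 156.67.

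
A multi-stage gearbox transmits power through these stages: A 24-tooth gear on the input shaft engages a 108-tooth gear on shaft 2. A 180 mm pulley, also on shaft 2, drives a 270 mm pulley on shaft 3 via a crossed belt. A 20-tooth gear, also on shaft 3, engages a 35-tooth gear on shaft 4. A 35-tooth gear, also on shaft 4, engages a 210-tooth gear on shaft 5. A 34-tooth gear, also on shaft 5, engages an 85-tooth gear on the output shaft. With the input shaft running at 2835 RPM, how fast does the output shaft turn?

Gear mesh: ratio = 108/24 = 4.5, so shaft 2 turns at 2835 / 4.5 = 630 RPM.
Belt: ratio = 270/180 = 1.5, so shaft 3 turns at 630 / 1.5 = 420 RPM.
Gear mesh: ratio = 35/20 = 1.75, so shaft 4 turns at 420 / 1.75 = 240 RPM.
Gear mesh: ratio = 210/35 = 6, so shaft 5 turns at 240 / 6 = 40 RPM.
Gear mesh: ratio = 85/34 = 2.5, so the output shaft turns at 40 / 2.5 = 16 RPM.

16 RPM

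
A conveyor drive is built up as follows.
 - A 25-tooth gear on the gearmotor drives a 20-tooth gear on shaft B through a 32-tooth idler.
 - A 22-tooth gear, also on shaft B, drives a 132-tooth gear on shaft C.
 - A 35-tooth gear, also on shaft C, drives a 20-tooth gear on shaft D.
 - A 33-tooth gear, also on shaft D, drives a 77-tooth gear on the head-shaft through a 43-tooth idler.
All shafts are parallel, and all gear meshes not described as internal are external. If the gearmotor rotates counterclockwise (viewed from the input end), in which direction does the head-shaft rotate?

counterclockwise

the gearmotor → shaft B: driver → idler → driven is 2 external meshes, 2 reversals → CCW.
shaft B → shaft C: external mesh, 1 reversal → CW.
shaft C → shaft D: external mesh, 1 reversal → CCW.
shaft D → the head-shaft: driver → idler → driven is 2 external meshes, 2 reversals → CCW.
6 reversals in total — an even number — so the head-shaft turns the same way as the gearmotor.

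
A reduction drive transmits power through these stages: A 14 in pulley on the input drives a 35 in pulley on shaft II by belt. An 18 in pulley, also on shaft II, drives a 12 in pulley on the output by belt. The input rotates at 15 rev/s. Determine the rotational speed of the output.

9 rev/s

the input → shaft II (belt, 35/14): 15 ÷ 2.5 = 6 rev/s
shaft II → the output (belt, 12/18): 6 ÷ 0.66667 = 9 rev/s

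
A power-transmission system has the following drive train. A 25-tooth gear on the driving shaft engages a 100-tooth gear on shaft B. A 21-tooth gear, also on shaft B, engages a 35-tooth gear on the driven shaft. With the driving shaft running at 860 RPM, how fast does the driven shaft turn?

129 RPM

gear mesh 100/25 = 4 → 860/4 = 215 RPM
gear mesh 35/21 = 1.6667 → 215/1.6667 = 129 RPM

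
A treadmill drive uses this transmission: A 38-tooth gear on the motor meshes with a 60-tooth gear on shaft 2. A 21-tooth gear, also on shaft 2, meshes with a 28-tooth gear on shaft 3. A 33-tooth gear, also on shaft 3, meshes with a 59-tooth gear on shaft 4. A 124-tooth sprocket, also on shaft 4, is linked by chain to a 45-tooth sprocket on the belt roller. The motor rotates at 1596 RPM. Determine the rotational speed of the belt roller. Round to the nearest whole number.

gear mesh 60/38 = 1.5789 → 1596/1.5789 = 1010.8 RPM
gear mesh 28/21 = 1.3333 → 1010.8/1.3333 = 758.1 RPM
gear mesh 59/33 = 1.7879 → 758.1/1.7879 = 424.02 RPM
chain 45/124 = 0.3629 → 424.02/0.3629 = 1168.4 RPM

1168 RPM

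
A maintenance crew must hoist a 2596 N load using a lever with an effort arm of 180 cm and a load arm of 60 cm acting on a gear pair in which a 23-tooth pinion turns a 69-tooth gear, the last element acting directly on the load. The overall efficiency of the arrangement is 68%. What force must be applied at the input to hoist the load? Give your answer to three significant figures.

Lever MA = effort arm / load arm = 180/60 = 3.
Gear pair MA = 69/23 = 3.
Combined ideal MA = 3 × 3 = 9.
Actual MA = 9 × 0.68 = 6.12.
Effort = load / actual MA = 2596 / 6.12 = 424.18 N.

424 N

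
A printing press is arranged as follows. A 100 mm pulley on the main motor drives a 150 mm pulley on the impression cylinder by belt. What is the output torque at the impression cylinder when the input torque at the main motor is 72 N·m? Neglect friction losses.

Belt: ratio = 150/100 = 1.5; torque at the impression cylinder = 72 × 1.5 = 108 N·m.

108 N·m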